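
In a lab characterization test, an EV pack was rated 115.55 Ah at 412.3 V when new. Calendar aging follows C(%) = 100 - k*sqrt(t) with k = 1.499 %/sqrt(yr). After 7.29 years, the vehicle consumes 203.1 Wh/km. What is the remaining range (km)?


Step 1: capacity retention = 100 - 1.499 * sqrt(7.29) = 100 - 1.499 * 2.7 = 95.953%
Step 2: C_now = 115.55 * 95.953/100 = 110.87 Ah
Step 3: E_pack = V * C_now = 412.3 * 110.87 = 45712 Wh
Step 4: range = E_pack / consumption = 45712 / 203.1 = 225.1 km

225.1 km


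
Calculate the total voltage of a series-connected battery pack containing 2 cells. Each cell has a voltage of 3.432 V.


V_pack = n * V_cell = 2 * 3.432 = 6.864 V

6.864 V


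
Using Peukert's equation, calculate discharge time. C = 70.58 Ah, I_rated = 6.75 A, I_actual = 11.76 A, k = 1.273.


Step 1: t_rated = C / I_rated = 70.58 / 6.75 = 10.456 hr
Step 2: ratio = 6.75 / 11.76 = 0.57398
Step 3: ratio^k = 0.57398^1.273 = 0.49326
Step 4: t = t_rated * ratio^k = 10.456 * 0.49326 = 5.158 hr

5.158 hr


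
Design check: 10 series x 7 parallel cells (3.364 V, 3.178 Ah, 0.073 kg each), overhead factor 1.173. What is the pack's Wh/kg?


Step 1: V_pack = 10 * 3.364 = 33.64 V
Step 2: C_pack = 7 * 3.178 = 22.246 Ah
Step 3: E_pack = V_pack * C_pack = 33.64 * 22.246 = 748.36 Wh
Step 4: m_pack = 10 * 7 * 0.073 * 1.173 = 5.994 kg
Step 5: ED = E_pack / m_pack = 748.36 / 5.994 = 124.9 Wh/kg

124.9 Wh/kg


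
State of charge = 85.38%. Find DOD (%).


DOD = 100 - SOC = 100 - 85.38 = 14.62%

14.62%


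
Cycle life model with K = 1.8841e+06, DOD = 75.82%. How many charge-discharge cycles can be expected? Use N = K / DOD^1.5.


DOD^1.5 = 660.2
N = K / DOD^1.5 = 1.8841e+06 / 660.2 = 2854

2854 cycles


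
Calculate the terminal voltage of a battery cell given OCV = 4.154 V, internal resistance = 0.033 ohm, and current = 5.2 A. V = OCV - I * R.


IR drop = 5.2 * 0.033 = 0.1716 V
V = 4.154 - 0.1716 = 3.982 V

3.982 V


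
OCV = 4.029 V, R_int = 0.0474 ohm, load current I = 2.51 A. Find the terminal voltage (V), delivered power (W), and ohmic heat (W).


Step 1: V_terminal = OCV - I*R = 4.029 - 2.51 * 0.0474 = 3.91 V
Step 2: P_out = V_terminal * I = 3.91 * 2.51 = 9.814 W
Step 3: Q = I^2 * R = 2.51^2 * 0.0474 = 0.2986 W

V=3.91 V, P=9.814 W, Q=0.2986 W


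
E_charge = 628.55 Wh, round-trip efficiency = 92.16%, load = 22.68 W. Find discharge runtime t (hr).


Step 1: E_discharge = eta/100 * E_charge = 92.16/100 * 628.55 = 579.27 Wh
Step 2: t = E_discharge / P = 579.27 / 22.68 = 25.54 hr

25.54 hr


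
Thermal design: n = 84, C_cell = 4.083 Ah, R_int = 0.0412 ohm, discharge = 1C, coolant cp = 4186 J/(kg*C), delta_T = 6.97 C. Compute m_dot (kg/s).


Step 1: I = 1 * 4.083 = 4.083 A
Step 2: Q_cell = I^2 * R = 4.083^2 * 0.0412 = 0.68684 W
Step 3: Q_total = 84 * 0.68684 = 57.695 W
Step 4: m_dot = Q_total / (cp * dT) = 57.695 / (4186 * 6.97) = 0.001977 kg/s

0.001977 kg/s


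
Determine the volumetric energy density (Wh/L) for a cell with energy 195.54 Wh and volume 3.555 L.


ED = E / V = 195.54 / 3.555 = 55.00 Wh/L

55.00 Wh/L


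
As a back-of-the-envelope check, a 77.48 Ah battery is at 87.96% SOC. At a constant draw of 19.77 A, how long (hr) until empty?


Step 1: remaining = SOC/100 * C_total = 87.96/100 * 77.48 = 68.151 Ah
Step 2: t = remaining / I = 68.151 / 19.77 = 3.447 hr

3.447 hr


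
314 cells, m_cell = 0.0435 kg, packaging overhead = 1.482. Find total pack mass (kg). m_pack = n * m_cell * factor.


Cell mass sum = 314 * 0.0435 = 13.659 kg
With overhead 1.482: m_pack = 13.659 * 1.482 = 20.24 kg

20.24 kg


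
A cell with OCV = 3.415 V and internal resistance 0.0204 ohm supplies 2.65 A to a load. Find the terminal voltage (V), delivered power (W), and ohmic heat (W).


Step 1: V_terminal = OCV - I*R = 3.415 - 2.65 * 0.0204 = 3.3609 V
Step 2: P_out = V_terminal * I = 3.3609 * 2.65 = 8.906 W
Step 3: Q = I^2 * R = 2.65^2 * 0.0204 = 0.1433 W

V=3.3609 V, P=8.906 W, Q=0.1433 W


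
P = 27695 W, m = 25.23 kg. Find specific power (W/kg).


SP = P / m = 27695 / 25.23 = 1098 W/kg

1098 W/kg


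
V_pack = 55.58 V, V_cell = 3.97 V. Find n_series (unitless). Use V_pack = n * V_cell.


Rearranging: n = V_pack / V_cell = 55.58 / 3.97 = 14 cells

14


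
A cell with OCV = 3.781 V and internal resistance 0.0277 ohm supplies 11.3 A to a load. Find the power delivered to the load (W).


Step 1: V_terminal = OCV - I*R = 3.781 - 11.3 * 0.0277 = 3.468 V
Step 2: P_out = V_terminal * I = 3.468 * 11.3 = 39.19 W

39.19 W


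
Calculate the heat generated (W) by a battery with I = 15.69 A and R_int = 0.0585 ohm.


Q = I^2 * R = 15.69^2 * 0.0585 = 14.40 W

14.40 W


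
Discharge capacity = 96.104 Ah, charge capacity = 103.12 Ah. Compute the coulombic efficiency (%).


Coulombic efficiency = 96.104/103.12 * 100% = 93.20%

93.20%


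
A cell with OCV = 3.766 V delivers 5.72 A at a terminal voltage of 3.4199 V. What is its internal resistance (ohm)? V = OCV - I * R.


R = (OCV - V) / I = (3.766 - 3.4199) / 5.72 = 0.06051 ohm

0.06051 ohm


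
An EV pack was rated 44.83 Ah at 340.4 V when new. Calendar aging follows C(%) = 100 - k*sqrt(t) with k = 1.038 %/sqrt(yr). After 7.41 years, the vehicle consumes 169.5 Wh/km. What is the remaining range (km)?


Step 1: capacity retention = 100 - 1.038 * sqrt(7.41) = 100 - 1.038 * 2.7221 = 97.174%
Step 2: C_now = 44.83 * 97.174/100 = 43.563 Ah
Step 3: E_pack = V * C_now = 340.4 * 43.563 = 14829 Wh
Step 4: range = E_pack / consumption = 14829 / 169.5 = 87.49 km

87.49 km


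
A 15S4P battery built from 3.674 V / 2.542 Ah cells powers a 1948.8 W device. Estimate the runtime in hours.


Step 1: E_pack = Ns * V_cell * Np * C_cell = 15 * 3.674 * 4 * 2.542 = 560.36 Wh
Step 2: t = E_pack / P = 560.36 / 1948.8 = 0.2875 hr

0.2875 hr


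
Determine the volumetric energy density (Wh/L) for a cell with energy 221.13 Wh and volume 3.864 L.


ED = E / V = 221.13 / 3.864 = 57.23 Wh/L

57.23 Wh/L


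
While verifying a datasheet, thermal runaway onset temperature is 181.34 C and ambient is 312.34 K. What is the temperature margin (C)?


Convert: T_ambient = 312.34 K = 39.19 C
margin = 181.34 - 39.19 = 142.15 C

142.15 C


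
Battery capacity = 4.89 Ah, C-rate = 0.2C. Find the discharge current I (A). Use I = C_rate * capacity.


I = C_rate * capacity = 0.2 * 4.89 = 0.978 A

0.978 A


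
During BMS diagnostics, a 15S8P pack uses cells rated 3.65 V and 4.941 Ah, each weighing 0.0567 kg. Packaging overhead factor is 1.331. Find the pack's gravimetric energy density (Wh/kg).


Step 1: V_pack = 15 * 3.65 = 54.75 V
Step 2: C_pack = 8 * 4.941 = 39.528 Ah
Step 3: E_pack = V_pack * C_pack = 54.75 * 39.528 = 2164.2 Wh
Step 4: m_pack = 15 * 8 * 0.0567 * 1.331 = 9.0561 kg
Step 5: ED = E_pack / m_pack = 2164.2 / 9.0561 = 239.0 Wh/kg

239.0 Wh/kg


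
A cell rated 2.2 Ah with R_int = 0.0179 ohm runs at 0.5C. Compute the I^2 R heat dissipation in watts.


Step 1: I = C_rate * capacity = 0.5 * 2.2 = 1.1 A
Step 2: Q = I^2 * R = 1.1^2 * 0.0179 = 1.21 * 0.0179 = 0.02166 W

0.02166 W


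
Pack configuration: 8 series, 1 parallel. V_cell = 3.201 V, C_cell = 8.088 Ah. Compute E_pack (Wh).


E = Ns * Vcell * Np * Ccell = 8 * 3.201 * 1 * 8.088 = 207.1 Wh

207.1 Wh


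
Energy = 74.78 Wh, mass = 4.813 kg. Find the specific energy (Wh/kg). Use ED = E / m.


ED = E / m = 74.78 / 4.813 = 15.54 Wh/kg

15.54 Wh/kg


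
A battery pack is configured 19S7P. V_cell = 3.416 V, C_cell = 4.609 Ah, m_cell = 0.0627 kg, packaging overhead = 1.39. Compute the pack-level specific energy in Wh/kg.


Step 1: V_pack = 19 * 3.416 = 64.904 V
Step 2: C_pack = 7 * 4.609 = 32.263 Ah
Step 3: E_pack = V_pack * C_pack = 64.904 * 32.263 = 2094 Wh
Step 4: m_pack = 19 * 7 * 0.0627 * 1.39 = 11.591 kg
Step 5: ED = E_pack / m_pack = 2094 / 11.591 = 180.7 Wh/kg

180.7 Wh/kg


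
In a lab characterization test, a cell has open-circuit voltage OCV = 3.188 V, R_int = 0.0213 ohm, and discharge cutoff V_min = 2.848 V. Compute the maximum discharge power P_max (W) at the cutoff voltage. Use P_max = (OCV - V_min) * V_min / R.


P_max = (OCV - V_min) * V_min / R = (3.188 - 2.848) * 2.848 / 0.0213 = 0.34 * 2.848 / 0.0213 = 45.46 W

45.46 W


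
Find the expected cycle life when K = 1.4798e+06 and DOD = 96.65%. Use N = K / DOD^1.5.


DOD^1.5 = 950.17
N = K / DOD^1.5 = 1.4798e+06 / 950.17 = 1557

1557 cycles


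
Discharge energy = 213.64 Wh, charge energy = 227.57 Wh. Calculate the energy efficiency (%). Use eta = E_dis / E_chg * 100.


eta_e = E_dis / E_chg * 100 = 213.64 / 227.57 * 100 = 93.88%

93.88%


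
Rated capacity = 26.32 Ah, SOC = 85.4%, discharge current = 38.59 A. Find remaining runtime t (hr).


Step 1: remaining = SOC/100 * C_total = 85.4/100 * 26.32 = 22.477 Ah
Step 2: t = remaining / I = 22.477 / 38.59 = 0.5825 hr

0.5825 hr


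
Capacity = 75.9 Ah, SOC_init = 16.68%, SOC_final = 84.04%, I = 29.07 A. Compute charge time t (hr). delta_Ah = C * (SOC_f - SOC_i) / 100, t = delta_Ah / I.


Step 1: dSOC = 84.04% - 16.68% = 67.36%
Step 2: delta_Ah = 75.9 * 67.36 / 100 = 51.126 Ah
Step 3: t = 51.126 / 29.07 = 1.759 hr

1.759 hr


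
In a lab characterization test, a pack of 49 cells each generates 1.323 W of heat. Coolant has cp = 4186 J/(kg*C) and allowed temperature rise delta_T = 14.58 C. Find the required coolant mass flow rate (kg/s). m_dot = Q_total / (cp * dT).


Q_total = 49 * 1.323 = 64.827 W
m_dot = Q_total / (cp * dT) = 64.827 / (4186 * 14.58) = 0.001062 kg/s

0.001062 kg/s


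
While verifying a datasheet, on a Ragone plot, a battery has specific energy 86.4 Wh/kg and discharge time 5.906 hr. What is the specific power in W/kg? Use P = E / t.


P_specific = E / t = 86.4 / 5.906 = 14.63 W/kg

14.63 W/kg


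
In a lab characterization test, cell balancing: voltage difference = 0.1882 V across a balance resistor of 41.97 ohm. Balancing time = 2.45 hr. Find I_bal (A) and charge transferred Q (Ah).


First, Ohm's law: I_bal = 0.1882 V / 41.97 ohm = 0.0044842 A
Then Q = I * t = 0.0044842 A * 2.45 hr = 0.01099 Ah

I=0.0044842 A, Q=0.01099 Ah


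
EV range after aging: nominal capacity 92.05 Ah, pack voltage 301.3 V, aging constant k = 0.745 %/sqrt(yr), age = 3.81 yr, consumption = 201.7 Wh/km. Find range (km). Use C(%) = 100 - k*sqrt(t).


Step 1: capacity retention = 100 - 0.745 * sqrt(3.81) = 100 - 0.745 * 1.9519 = 98.546%
Step 2: C_now = 92.05 * 98.546/100 = 90.712 Ah
Step 3: E_pack = V * C_now = 301.3 * 90.712 = 27332 Wh
Step 4: range = E_pack / consumption = 27332 / 201.7 = 135.5 km

135.5 km


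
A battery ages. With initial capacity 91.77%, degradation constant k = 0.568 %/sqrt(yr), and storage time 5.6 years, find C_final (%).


sqrt(t) = sqrt(5.6) = 2.3664
C_final = 91.77 - 0.568 * 2.3664 = 90.43%

90.43%


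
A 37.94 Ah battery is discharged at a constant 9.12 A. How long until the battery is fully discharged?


t = capacity / current = 37.94 / 9.12 = 4.160 hr

4.160 hr


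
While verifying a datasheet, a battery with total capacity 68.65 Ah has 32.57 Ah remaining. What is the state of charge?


SOC = (remaining / total) * 100 = (32.57 / 68.65) * 100 = 47.44%

47.44%


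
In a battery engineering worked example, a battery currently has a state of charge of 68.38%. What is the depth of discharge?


Complement of SOC: DOD = 100% - 68.38% = 31.62%

31.62%


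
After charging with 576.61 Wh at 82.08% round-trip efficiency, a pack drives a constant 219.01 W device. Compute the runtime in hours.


Step 1: E_discharge = eta/100 * E_charge = 82.08/100 * 576.61 = 473.28 Wh
Step 2: t = E_discharge / P = 473.28 / 219.01 = 2.161 hr

2.161 hr


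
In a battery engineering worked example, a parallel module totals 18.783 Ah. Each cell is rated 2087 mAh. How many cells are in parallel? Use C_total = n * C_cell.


Convert: C_cell = 2087 mAh = 2.087 Ah
n = C_total / C_cell = 18.783 / 2.087 = 9

9


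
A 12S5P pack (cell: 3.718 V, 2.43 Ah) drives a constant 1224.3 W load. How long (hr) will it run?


Step 1: E_pack = Ns * V_cell * Np * C_cell = 12 * 3.718 * 5 * 2.43 = 542.08 Wh
Step 2: t = E_pack / P = 542.08 / 1224.3 = 0.4428 hr

0.4428 hr


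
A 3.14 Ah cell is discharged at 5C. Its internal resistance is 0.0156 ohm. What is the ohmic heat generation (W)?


Step 1: I = C_rate * capacity = 5 * 3.14 = 15.7 A
Step 2: Q = I^2 * R = 15.7^2 * 0.0156 = 246.49 * 0.0156 = 3.845 W

3.845 W


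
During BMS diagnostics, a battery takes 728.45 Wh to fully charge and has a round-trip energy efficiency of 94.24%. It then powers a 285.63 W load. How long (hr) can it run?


Step 1: E_discharge = eta/100 * E_charge = 94.24/100 * 728.45 = 686.49 Wh
Step 2: t = E_discharge / P = 686.49 / 285.63 = 2.403 hr

2.403 hr


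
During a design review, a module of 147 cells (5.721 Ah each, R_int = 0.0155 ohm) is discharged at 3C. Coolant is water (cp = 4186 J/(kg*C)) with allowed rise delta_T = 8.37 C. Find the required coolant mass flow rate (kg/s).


Step 1: I = 3 * 5.721 = 17.163 A
Step 2: Q_cell = I^2 * R = 17.163^2 * 0.0155 = 4.5658 W
Step 3: Q_total = 147 * 4.5658 = 671.17 W
Step 4: m_dot = Q_total / (cp * dT) = 671.17 / (4186 * 8.37) = 0.01916 kg/s

0.01916 kg/s


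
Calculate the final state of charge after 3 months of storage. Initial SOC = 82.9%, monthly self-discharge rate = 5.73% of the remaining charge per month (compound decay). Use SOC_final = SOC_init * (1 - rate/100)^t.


Monthly retention factor = 1 - 5.73/100 = 0.9427
Over 3 months: factor^3 = 0.83776
SOC_final = 82.9 * 0.83776 = 69.45%

69.45%


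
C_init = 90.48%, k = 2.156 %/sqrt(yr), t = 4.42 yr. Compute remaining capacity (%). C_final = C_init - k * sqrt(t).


sqrt(t) = sqrt(4.42) = 2.1024
C_final = 90.48 - 2.156 * 2.1024 = 85.95%

85.95%


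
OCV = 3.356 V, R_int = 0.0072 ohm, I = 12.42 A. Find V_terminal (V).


IR drop = 12.42 * 0.0072 = 0.089424 V
V = 3.356 - 0.089424 = 3.267 V

3.267 V


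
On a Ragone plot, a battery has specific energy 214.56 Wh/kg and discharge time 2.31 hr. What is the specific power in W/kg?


Specific power = 214.56 Wh/kg / 2.31 hr = 92.88 W/kg

92.88 W/kg


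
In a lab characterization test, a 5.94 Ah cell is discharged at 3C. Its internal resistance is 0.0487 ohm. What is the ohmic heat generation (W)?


Step 1: I = C_rate * capacity = 3 * 5.94 = 17.82 A
Step 2: Q = I^2 * R = 17.82^2 * 0.0487 = 317.55 * 0.0487 = 15.46 W

15.46 W


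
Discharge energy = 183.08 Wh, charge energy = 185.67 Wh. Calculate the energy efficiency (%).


eta_e = E_dis / E_chg * 100 = 183.08 / 185.67 * 100 = 98.61%

98.61%


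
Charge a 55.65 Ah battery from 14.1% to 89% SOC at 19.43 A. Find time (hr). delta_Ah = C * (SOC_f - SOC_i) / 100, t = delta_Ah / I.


Step 1: dSOC = 89% - 14.1% = 74.9%
Step 2: delta_Ah = 55.65 * 74.9 / 100 = 41.682 Ah
Step 3: t = 41.682 / 19.43 = 2.145 hr

2.145 hr


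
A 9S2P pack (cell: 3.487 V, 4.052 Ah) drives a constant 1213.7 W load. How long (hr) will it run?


Step 1: E_pack = Ns * V_cell * Np * C_cell = 9 * 3.487 * 2 * 4.052 = 254.33 Wh
Step 2: t = E_pack / P = 254.33 / 1213.7 = 0.2095 hr

0.2095 hr


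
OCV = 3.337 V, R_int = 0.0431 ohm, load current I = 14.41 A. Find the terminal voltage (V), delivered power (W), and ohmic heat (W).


Step 1: V_terminal = OCV - I*R = 3.337 - 14.41 * 0.0431 = 2.7159 V
Step 2: P_out = V_terminal * I = 2.7159 * 14.41 = 39.14 W
Step 3: Q = I^2 * R = 14.41^2 * 0.0431 = 8.950 W

V=2.7159 V, P=39.14 W, Q=8.950 W


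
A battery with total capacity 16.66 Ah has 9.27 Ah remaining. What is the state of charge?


SOC = (remaining / total) * 100 = (9.27 / 16.66) * 100 = 55.64%

55.64%


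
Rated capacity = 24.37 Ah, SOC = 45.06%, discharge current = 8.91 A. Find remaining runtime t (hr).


Step 1: remaining = SOC/100 * C_total = 45.06/100 * 24.37 = 10.981 Ah
Step 2: t = remaining / I = 10.981 / 8.91 = 1.232 hr

1.232 hr


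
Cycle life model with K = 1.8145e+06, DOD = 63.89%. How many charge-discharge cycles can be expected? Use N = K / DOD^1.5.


Step 1: DOD^1.5 = 63.89^1.5 = 510.68
Step 2: N = 1.8145e+06 / 510.68 = 3553 cycles

3553 cycles


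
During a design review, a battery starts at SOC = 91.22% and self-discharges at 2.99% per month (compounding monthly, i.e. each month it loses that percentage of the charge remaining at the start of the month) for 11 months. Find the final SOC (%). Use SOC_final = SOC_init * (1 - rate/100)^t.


decay = (1 - 2.99/100)^11 = 0.71611
SOC_final = 91.22 * 0.71611 = 65.32%

65.32%


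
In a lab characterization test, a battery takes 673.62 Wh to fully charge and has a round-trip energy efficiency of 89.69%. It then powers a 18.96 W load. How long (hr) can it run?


Step 1: E_discharge = eta/100 * E_charge = 89.69/100 * 673.62 = 604.17 Wh
Step 2: t = E_discharge / P = 604.17 / 18.96 = 31.87 hr

31.87 hr


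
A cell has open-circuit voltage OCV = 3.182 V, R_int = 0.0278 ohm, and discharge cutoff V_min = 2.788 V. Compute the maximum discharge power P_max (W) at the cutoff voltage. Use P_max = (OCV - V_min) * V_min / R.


P_max = (OCV - V_min) * V_min / R = (3.182 - 2.788) * 2.788 / 0.0278 = 0.394 * 2.788 / 0.0278 = 39.51 W

39.51 W


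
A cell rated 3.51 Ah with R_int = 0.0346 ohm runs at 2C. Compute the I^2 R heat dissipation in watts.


Step 1: I = C_rate * capacity = 2 * 3.51 = 7.02 A
Step 2: Q = I^2 * R = 7.02^2 * 0.0346 = 49.28 * 0.0346 = 1.705 W

1.705 W


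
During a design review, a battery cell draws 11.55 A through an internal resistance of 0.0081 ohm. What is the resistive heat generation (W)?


I^2 = 133.4
Q = 133.4 * 0.0081 = 1.081 W

1.081 W


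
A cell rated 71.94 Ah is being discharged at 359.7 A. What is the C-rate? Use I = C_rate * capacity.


Rearranging: C_rate = 359.7 / 71.94 = 5C

5C


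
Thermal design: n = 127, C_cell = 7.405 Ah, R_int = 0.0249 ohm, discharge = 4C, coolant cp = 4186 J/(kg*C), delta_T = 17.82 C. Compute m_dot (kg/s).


Step 1: I = 4 * 7.405 = 29.62 A
Step 2: Q_cell = I^2 * R = 29.62^2 * 0.0249 = 21.846 W
Step 3: Q_total = 127 * 21.846 = 2774.4 W
Step 4: m_dot = Q_total / (cp * dT) = 2774.4 / (4186 * 17.82) = 0.03719 kg/s

0.03719 kg/s


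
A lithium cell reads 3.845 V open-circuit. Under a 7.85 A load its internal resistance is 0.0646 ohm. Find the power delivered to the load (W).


Step 1: V_terminal = OCV - I*R = 3.845 - 7.85 * 0.0646 = 3.3379 V
Step 2: P_out = V_terminal * I = 3.3379 * 7.85 = 26.20 W

26.20 W


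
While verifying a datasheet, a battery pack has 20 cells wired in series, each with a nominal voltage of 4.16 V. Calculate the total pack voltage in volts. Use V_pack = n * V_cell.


Series voltages add: 20 * 4.16 V = 83.2 V

83.2 V


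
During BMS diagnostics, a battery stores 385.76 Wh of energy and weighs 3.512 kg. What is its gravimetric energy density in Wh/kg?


ED = E / m = 385.76 / 3.512 = 109.8 Wh/kg

109.8 Wh/kg


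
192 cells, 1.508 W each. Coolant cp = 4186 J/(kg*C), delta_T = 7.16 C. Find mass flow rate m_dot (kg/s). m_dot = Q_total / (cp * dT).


Q_total = 192 * 1.508 = 289.54 W
m_dot = Q_total / (cp * dT) = 289.54 / (4186 * 7.16) = 0.009660 kg/s

0.009660 kg/s


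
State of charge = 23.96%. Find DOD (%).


Complement of SOC: DOD = 100% - 23.96% = 76.04%

76.04%


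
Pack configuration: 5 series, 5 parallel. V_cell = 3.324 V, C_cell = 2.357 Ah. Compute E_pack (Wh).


E = Ns * Vcell * Np * Ccell = 5 * 3.324 * 5 * 2.357 = 195.9 Wh

195.9 Wh


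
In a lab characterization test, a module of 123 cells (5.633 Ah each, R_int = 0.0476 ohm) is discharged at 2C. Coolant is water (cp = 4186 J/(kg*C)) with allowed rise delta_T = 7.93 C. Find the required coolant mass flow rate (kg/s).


Step 1: I = 2 * 5.633 = 11.266 A
Step 2: Q_cell = I^2 * R = 11.266^2 * 0.0476 = 6.0415 W
Step 3: Q_total = 123 * 6.0415 = 743.1 W
Step 4: m_dot = Q_total / (cp * dT) = 743.1 / (4186 * 7.93) = 0.02239 kg/s

0.02239 kg/s


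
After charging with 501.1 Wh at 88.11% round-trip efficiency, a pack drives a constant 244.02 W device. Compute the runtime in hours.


Step 1: E_discharge = eta/100 * E_charge = 88.11/100 * 501.1 = 441.52 Wh
Step 2: t = E_discharge / P = 441.52 / 244.02 = 1.809 hr

1.809 hr


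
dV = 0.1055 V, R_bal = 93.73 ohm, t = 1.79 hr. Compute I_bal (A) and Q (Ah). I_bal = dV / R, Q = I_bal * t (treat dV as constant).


I_bal = dV / R = 0.1055 / 93.73 = 0.0011256 A
Q = I_bal * t = 0.0011256 * 1.79 = 0.002015 Ah

I=0.0011256 A, Q=0.002015 Ah


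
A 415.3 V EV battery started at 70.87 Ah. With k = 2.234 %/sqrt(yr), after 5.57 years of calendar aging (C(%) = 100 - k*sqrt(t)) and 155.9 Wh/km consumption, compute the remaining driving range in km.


Step 1: capacity retention = 100 - 2.234 * sqrt(5.57) = 100 - 2.234 * 2.3601 = 94.728%
Step 2: C_now = 70.87 * 94.728/100 = 67.134 Ah
Step 3: E_pack = V * C_now = 415.3 * 67.134 = 27881 Wh
Step 4: range = E_pack / consumption = 27881 / 155.9 = 178.8 km

178.8 km


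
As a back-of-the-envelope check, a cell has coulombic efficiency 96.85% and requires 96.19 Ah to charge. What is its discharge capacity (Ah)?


Q_dis = eta/100 * Q_chg = 96.85/100 * 96.19 = 93.16 Ah

93.16 Ah


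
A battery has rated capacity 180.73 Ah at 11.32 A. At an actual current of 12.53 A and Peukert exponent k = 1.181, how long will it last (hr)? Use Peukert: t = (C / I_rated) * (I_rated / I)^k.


Step 1: t_rated = C / I_rated = 180.73 / 11.32 = 15.966 hr
Step 2: ratio = 11.32 / 12.53 = 0.90343
Step 3: ratio^k = 0.90343^1.181 = 0.88698
Step 4: t = t_rated * ratio^k = 15.966 * 0.88698 = 14.16 hr

14.16 hr


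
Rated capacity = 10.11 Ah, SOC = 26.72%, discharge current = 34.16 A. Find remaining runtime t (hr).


Step 1: remaining = SOC/100 * C_total = 26.72/100 * 10.11 = 2.7014 Ah
Step 2: t = remaining / I = 2.7014 / 34.16 = 0.07908 hr

0.07908 hr


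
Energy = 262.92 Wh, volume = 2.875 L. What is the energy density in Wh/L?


Volumetric ED = 262.92 Wh / 2.875 L = 91.45 Wh/L

91.45 Wh/L


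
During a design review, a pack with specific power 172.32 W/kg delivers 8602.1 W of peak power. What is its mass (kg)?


m = P / SP = 8602.1 / 172.32 = 49.92 kg

49.92 kg


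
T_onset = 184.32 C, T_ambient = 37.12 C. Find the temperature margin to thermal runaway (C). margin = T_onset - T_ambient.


margin = T_onset - T_ambient = 184.32 - 37.12 = 147.2 C

147.2 C


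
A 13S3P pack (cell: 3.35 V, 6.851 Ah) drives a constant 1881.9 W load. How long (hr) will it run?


Step 1: E_pack = Ns * V_cell * Np * C_cell = 13 * 3.35 * 3 * 6.851 = 895.08 Wh
Step 2: t = E_pack / P = 895.08 / 1881.9 = 0.4756 hr

0.4756 hr


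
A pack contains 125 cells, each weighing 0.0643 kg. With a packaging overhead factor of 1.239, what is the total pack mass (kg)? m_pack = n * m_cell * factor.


m_pack = n * m_cell * overhead = 125 * 0.0643 * 1.239 = 9.958 kg

9.958 kg


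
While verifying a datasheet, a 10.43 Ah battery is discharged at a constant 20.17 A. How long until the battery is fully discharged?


Runtime = 10.43 Ah / 20.17 A = 0.5171 hr

0.5171 hr


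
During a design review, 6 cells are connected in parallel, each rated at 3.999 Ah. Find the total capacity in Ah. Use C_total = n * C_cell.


Parallel capacities add: 6 * 3.999 Ah = 23.994 Ah

23.994 Ah


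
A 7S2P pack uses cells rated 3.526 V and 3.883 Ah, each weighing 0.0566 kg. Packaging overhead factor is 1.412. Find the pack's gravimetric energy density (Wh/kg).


Step 1: V_pack = 7 * 3.526 = 24.682 V
Step 2: C_pack = 2 * 3.883 = 7.766 Ah
Step 3: E_pack = V_pack * C_pack = 24.682 * 7.766 = 191.68 Wh
Step 4: m_pack = 7 * 2 * 0.0566 * 1.412 = 1.1189 kg
Step 5: ED = E_pack / m_pack = 191.68 / 1.1189 = 171.3 Wh/kg

171.3 Wh/kg


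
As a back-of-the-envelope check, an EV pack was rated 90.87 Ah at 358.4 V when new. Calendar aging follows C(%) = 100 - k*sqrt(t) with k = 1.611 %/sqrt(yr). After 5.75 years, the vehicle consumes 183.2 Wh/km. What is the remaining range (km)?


Step 1: capacity retention = 100 - 1.611 * sqrt(5.75) = 100 - 1.611 * 2.3979 = 96.137%
Step 2: C_now = 90.87 * 96.137/100 = 87.36 Ah
Step 3: E_pack = V * C_now = 358.4 * 87.36 = 31310 Wh
Step 4: range = E_pack / consumption = 31310 / 183.2 = 170.9 km

170.9 km


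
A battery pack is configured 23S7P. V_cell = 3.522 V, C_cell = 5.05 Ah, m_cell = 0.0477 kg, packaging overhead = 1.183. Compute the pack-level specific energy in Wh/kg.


Step 1: V_pack = 23 * 3.522 = 81.006 V
Step 2: C_pack = 7 * 5.05 = 35.35 Ah
Step 3: E_pack = V_pack * C_pack = 81.006 * 35.35 = 2863.6 Wh
Step 4: m_pack = 23 * 7 * 0.0477 * 1.183 = 9.0851 kg
Step 5: ED = E_pack / m_pack = 2863.6 / 9.0851 = 315.2 Wh/kg

315.2 Wh/kg


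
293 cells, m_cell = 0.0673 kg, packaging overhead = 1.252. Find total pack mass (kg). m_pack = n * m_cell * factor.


Cell mass sum = 293 * 0.0673 = 19.719 kg
With overhead 1.252: m_pack = 19.719 * 1.252 = 24.69 kg

24.69 kg


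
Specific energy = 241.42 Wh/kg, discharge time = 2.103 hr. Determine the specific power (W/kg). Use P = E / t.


Specific power = 241.42 Wh/kg / 2.103 hr = 114.8 W/kg

114.8 W/kg


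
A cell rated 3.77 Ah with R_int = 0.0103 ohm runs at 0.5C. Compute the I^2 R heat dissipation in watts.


Step 1: I = C_rate * capacity = 0.5 * 3.77 = 1.885 A
Step 2: Q = I^2 * R = 1.885^2 * 0.0103 = 3.5532 * 0.0103 = 0.03660 W

0.03660 W


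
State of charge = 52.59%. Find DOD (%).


Complement of SOC: DOD = 100% - 52.59% = 47.41%

47.41%


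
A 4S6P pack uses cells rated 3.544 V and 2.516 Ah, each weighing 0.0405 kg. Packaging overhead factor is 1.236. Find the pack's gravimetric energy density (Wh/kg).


Step 1: V_pack = 4 * 3.544 = 14.176 V
Step 2: C_pack = 6 * 2.516 = 15.096 Ah
Step 3: E_pack = V_pack * C_pack = 14.176 * 15.096 = 214 Wh
Step 4: m_pack = 4 * 6 * 0.0405 * 1.236 = 1.2014 kg
Step 5: ED = E_pack / m_pack = 214 / 1.2014 = 178.1 Wh/kg

178.1 Wh/kg


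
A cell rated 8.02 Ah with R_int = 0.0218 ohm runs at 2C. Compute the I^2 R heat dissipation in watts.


Step 1: I = C_rate * capacity = 2 * 8.02 = 16.04 A
Step 2: Q = I^2 * R = 16.04^2 * 0.0218 = 257.28 * 0.0218 = 5.609 W

5.609 W


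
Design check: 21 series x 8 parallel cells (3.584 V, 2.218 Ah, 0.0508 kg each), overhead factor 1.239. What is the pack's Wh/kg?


Step 1: V_pack = 21 * 3.584 = 75.264 V
Step 2: C_pack = 8 * 2.218 = 17.744 Ah
Step 3: E_pack = V_pack * C_pack = 75.264 * 17.744 = 1335.5 Wh
Step 4: m_pack = 21 * 8 * 0.0508 * 1.239 = 10.574 kg
Step 5: ED = E_pack / m_pack = 1335.5 / 10.574 = 126.3 Wh/kg

126.3 Wh/kg


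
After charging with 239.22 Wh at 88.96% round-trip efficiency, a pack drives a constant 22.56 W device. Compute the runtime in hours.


Step 1: E_discharge = eta/100 * E_charge = 88.96/100 * 239.22 = 212.81 Wh
Step 2: t = E_discharge / P = 212.81 / 22.56 = 9.433 hr

9.433 hr


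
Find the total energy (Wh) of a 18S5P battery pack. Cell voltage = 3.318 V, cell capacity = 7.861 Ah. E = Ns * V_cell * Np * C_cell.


V_pack = 18 * 3.318 = 59.724 V
C_pack = 5 * 7.861 = 39.305 Ah
E = V_pack * C_pack = 59.724 * 39.305 = 2347 Wh

2347 Wh


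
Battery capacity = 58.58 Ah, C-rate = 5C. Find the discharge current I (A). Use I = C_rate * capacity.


At 5C: I = 5 * 58.58 Ah = 292.9 A

292.9 A


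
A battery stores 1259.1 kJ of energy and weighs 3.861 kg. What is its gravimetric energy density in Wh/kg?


Convert: E = 1259.1 kJ = 349.75 Wh
ED = E / m = 349.75 / 3.861 = 90.59 Wh/kg

90.59 Wh/kg


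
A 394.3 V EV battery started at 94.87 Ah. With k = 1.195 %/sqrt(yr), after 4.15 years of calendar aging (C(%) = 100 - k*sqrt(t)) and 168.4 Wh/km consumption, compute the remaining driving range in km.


Step 1: capacity retention = 100 - 1.195 * sqrt(4.15) = 100 - 1.195 * 2.0372 = 97.566%
Step 2: C_now = 94.87 * 97.566/100 = 92.561 Ah
Step 3: E_pack = V * C_now = 394.3 * 92.561 = 36497 Wh
Step 4: range = E_pack / consumption = 36497 / 168.4 = 216.7 km

216.7 km


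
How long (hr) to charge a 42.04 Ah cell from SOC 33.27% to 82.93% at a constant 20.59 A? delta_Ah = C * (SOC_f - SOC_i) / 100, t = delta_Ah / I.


Step 1: dSOC = 82.93% - 33.27% = 49.66%
Step 2: delta_Ah = 42.04 * 49.66 / 100 = 20.877 Ah
Step 3: t = 20.877 / 20.59 = 1.014 hr

1.014 hr


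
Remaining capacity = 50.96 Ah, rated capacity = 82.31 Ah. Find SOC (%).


SOC% = 50.96 / 82.31 * 100 = 61.91%

61.91%


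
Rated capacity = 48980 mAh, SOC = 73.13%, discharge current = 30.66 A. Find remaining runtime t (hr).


Convert: C_total = 48980 mAh = 48.98 Ah
Step 1: remaining = SOC/100 * C_total = 73.13/100 * 48.98 = 35.819 Ah
Step 2: t = remaining / I = 35.819 / 30.66 = 1.168 hr

1.168 hr


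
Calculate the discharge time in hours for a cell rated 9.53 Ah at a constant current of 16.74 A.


Runtime = 9.53 Ah / 16.74 A = 0.5693 hr

0.5693 hr


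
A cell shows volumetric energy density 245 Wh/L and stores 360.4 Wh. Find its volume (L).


V = E / ED = 360.4 / 245 = 1.471 L

1.471 L


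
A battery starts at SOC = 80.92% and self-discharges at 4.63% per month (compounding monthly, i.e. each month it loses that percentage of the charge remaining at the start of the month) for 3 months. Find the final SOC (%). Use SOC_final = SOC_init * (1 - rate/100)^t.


Monthly retention factor = 1 - 4.63/100 = 0.9537
Over 3 months: factor^3 = 0.86743
SOC_final = 80.92 * 0.86743 = 70.19%

70.19%


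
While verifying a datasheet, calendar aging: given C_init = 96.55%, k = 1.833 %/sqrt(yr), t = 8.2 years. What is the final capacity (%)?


Step 1: sqrt(8.2 yr) = 2.8636
Step 2: drop = 1.833 * 2.8636 = 5.249
Step 3: C_final = 96.55 - 5.249 = 91.30%

91.30%


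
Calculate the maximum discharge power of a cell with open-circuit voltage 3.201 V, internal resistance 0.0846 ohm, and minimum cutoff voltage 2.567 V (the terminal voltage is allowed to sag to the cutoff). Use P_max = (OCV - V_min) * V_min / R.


P_max = (OCV - V_min) * V_min / R = (3.201 - 2.567) * 2.567 / 0.0846 = 0.634 * 2.567 / 0.0846 = 19.24 W

19.24 W


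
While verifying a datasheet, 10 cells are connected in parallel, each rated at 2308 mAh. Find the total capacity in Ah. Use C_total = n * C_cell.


Convert: C_cell = 2308 mAh = 2.308 Ah
C_total = 10 * 2.308 = 23.08 Ah

23.08 Ah


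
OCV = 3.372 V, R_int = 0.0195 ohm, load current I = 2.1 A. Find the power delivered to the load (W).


Step 1: V_terminal = OCV - I*R = 3.372 - 2.1 * 0.0195 = 3.3311 V
Step 2: P_out = V_terminal * I = 3.3311 * 2.1 = 6.995 W

6.995 W


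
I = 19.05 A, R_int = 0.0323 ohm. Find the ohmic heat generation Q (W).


I^2 = 362.9
Q = 362.9 * 0.0323 = 11.72 W

11.72 W


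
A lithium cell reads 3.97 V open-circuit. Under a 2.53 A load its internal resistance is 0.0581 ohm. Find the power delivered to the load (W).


Step 1: V_terminal = OCV - I*R = 3.97 - 2.53 * 0.0581 = 3.823 V
Step 2: P_out = V_terminal * I = 3.823 * 2.53 = 9.672 W

9.672 W


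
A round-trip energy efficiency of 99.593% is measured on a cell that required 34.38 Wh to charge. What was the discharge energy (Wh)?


E_dis = eta/100 * E_chg = 99.593/100 * 34.38 = 34.24 Wh

34.24 Wh


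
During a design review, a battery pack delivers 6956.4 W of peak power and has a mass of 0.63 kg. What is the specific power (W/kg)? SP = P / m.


SP = P / m = 6956.4 / 0.63 = 11040 W/kg

11040 W/kg


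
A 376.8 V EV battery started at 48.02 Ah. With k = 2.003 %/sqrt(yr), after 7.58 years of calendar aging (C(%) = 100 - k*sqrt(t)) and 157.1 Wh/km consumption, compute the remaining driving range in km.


Step 1: capacity retention = 100 - 2.003 * sqrt(7.58) = 100 - 2.003 * 2.7532 = 94.485%
Step 2: C_now = 48.02 * 94.485/100 = 45.372 Ah
Step 3: E_pack = V * C_now = 376.8 * 45.372 = 17096 Wh
Step 4: range = E_pack / consumption = 17096 / 157.1 = 108.8 km

108.8 km


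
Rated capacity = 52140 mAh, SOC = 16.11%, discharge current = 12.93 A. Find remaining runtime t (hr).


Convert: C_total = 52140 mAh = 52.14 Ah
Step 1: remaining = SOC/100 * C_total = 16.11/100 * 52.14 = 8.3998 Ah
Step 2: t = remaining / I = 8.3998 / 12.93 = 0.6496 hr

0.6496 hr


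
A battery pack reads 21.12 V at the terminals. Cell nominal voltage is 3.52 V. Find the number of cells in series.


Rearranging: n = V_pack / V_cell = 21.12 / 3.52 = 6 cells

6


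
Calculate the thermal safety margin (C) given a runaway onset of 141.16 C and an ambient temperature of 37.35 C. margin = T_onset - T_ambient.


margin = T_onset - T_ambient = 141.16 - 37.35 = 103.81 C

103.81 C


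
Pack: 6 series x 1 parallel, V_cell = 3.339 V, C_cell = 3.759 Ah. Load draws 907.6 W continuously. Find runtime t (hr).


Step 1: E_pack = Ns * V_cell * Np * C_cell = 6 * 3.339 * 1 * 3.759 = 75.308 Wh
Step 2: t = E_pack / P = 75.308 / 907.6 = 0.08297 hr

0.08297 hr


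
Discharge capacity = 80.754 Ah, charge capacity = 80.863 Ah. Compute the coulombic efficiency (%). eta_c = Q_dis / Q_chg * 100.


eta_c = Q_dis / Q_chg * 100 = 80.754 / 80.863 * 100 = 99.87%

99.87%


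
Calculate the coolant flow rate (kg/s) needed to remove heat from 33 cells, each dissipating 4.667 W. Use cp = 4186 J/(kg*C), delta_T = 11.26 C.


Q_total = 33 * 4.667 = 154.01 W
m_dot = Q_total / (cp * dT) = 154.01 / (4186 * 11.26) = 0.003267 kg/s

0.003267 kg/s


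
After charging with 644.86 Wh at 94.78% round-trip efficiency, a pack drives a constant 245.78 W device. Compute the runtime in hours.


Step 1: E_discharge = eta/100 * E_charge = 94.78/100 * 644.86 = 611.2 Wh
Step 2: t = E_discharge / P = 611.2 / 245.78 = 2.487 hr

2.487 hr


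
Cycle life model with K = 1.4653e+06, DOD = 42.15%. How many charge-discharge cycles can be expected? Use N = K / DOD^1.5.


DOD^1.5 = 273.65
N = K / DOD^1.5 = 1.4653e+06 / 273.65 = 5355

5355 cycles


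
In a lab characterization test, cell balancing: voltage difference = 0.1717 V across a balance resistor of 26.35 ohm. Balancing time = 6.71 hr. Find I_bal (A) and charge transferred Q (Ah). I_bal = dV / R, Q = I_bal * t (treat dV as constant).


First, Ohm's law: I_bal = 0.1717 V / 26.35 ohm = 0.0065161 A
Then Q = I * t = 0.0065161 A * 6.71 hr = 0.04372 Ah

I=0.0065161 A, Q=0.04372 Ah


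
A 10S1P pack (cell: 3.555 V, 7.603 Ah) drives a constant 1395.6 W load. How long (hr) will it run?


Step 1: E_pack = Ns * V_cell * Np * C_cell = 10 * 3.555 * 1 * 7.603 = 270.29 Wh
Step 2: t = E_pack / P = 270.29 / 1395.6 = 0.1937 hr

0.1937 hr


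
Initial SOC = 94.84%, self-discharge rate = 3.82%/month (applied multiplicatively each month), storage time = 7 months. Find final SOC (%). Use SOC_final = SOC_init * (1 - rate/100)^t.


decay = (1 - 3.82/100)^7 = 0.76137
SOC_final = 94.84 * 0.76137 = 72.21%

72.21%


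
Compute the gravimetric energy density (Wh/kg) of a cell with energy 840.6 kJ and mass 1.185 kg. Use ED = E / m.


Convert: E = 840.6 kJ = 233.5 Wh
ED = E / m = 233.5 / 1.185 = 197.0 Wh/kg

197.0 Wh/kg


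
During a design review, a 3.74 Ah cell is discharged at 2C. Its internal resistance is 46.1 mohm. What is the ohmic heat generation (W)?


Convert: R = 46.1 mohm = 0.0461 ohm
Step 1: I = C_rate * capacity = 2 * 3.74 = 7.48 A
Step 2: Q = I^2 * R = 7.48^2 * 0.0461 = 55.95 * 0.0461 = 2.579 W

2.579 W


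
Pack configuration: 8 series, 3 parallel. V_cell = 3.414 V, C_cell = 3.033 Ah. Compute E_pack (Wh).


E = Ns * Vcell * Np * Ccell = 8 * 3.414 * 3 * 3.033 = 248.5 Wh

248.5 Wh


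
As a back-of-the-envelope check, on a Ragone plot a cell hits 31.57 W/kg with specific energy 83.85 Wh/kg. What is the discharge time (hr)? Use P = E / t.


t = E / P = 83.85 / 31.57 = 2.656 hr

2.656 hr


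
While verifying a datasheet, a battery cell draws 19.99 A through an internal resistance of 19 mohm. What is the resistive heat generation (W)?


Convert: R = 19 mohm = 0.019 ohm
Q = I^2 * R = 19.99^2 * 0.019 = 7.592 W

7.592 W


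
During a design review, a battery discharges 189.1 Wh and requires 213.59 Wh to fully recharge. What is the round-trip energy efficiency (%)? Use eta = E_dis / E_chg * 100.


Round-trip efficiency = 189.1/213.59 * 100% = 88.53%

88.53%


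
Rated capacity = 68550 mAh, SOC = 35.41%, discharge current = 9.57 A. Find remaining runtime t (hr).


Convert: C_total = 68550 mAh = 68.55 Ah
Step 1: remaining = SOC/100 * C_total = 35.41/100 * 68.55 = 24.274 Ah
Step 2: t = remaining / I = 24.274 / 9.57 = 2.536 hr

2.536 hr


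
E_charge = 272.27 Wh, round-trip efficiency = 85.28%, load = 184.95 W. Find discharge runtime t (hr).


Step 1: E_discharge = eta/100 * E_charge = 85.28/100 * 272.27 = 232.19 Wh
Step 2: t = E_discharge / P = 232.19 / 184.95 = 1.255 hr

1.255 hr


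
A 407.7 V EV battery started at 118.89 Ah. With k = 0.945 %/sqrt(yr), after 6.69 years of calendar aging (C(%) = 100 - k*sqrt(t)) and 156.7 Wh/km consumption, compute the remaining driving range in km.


Step 1: capacity retention = 100 - 0.945 * sqrt(6.69) = 100 - 0.945 * 2.5865 = 97.556%
Step 2: C_now = 118.89 * 97.556/100 = 115.98 Ah
Step 3: E_pack = V * C_now = 407.7 * 115.98 = 47285 Wh
Step 4: range = E_pack / consumption = 47285 / 156.7 = 301.8 km

301.8 km


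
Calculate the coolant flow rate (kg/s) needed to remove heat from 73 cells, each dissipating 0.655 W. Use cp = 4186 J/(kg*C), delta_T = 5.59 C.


Q_total = 73 * 0.655 = 47.815 W
m_dot = Q_total / (cp * dT) = 47.815 / (4186 * 5.59) = 0.002043 kg/s

0.002043 kg/s


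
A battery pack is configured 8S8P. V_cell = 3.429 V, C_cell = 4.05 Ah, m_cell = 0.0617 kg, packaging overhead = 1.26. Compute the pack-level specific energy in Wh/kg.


Step 1: V_pack = 8 * 3.429 = 27.432 V
Step 2: C_pack = 8 * 4.05 = 32.4 Ah
Step 3: E_pack = V_pack * C_pack = 27.432 * 32.4 = 888.8 Wh
Step 4: m_pack = 8 * 8 * 0.0617 * 1.26 = 4.9755 kg
Step 5: ED = E_pack / m_pack = 888.8 / 4.9755 = 178.6 Wh/kg

178.6 Wh/kg


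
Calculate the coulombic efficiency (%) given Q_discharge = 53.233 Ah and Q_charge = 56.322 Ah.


eta_c = Q_dis / Q_chg * 100 = 53.233 / 56.322 * 100 = 94.52%

94.52%


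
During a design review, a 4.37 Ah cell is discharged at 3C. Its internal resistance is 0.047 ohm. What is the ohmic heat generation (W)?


Step 1: I = C_rate * capacity = 3 * 4.37 = 13.11 A
Step 2: Q = I^2 * R = 13.11^2 * 0.047 = 171.87 * 0.047 = 8.078 W

8.078 W


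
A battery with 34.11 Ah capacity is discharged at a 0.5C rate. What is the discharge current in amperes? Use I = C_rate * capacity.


I = C_rate * capacity = 0.5 * 34.11 = 17.055 A

17.055 A


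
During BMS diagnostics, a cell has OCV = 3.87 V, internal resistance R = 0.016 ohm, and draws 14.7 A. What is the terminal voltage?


V = OCV - I*R = 3.87 - 14.7 * 0.016 = 3.635 V

3.635 V


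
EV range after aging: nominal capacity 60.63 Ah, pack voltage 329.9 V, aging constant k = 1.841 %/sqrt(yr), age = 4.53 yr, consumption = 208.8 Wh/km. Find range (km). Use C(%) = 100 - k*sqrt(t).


Step 1: capacity retention = 100 - 1.841 * sqrt(4.53) = 100 - 1.841 * 2.1284 = 96.082%
Step 2: C_now = 60.63 * 96.082/100 = 58.255 Ah
Step 3: E_pack = V * C_now = 329.9 * 58.255 = 19218 Wh
Step 4: range = E_pack / consumption = 19218 / 208.8 = 92.04 km

92.04 km


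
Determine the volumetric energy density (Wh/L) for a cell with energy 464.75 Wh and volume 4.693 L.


ED = E / V = 464.75 / 4.693 = 99.03 Wh/L

99.03 Wh/L


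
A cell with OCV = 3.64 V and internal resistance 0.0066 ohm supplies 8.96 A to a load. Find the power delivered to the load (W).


Step 1: V_terminal = OCV - I*R = 3.64 - 8.96 * 0.0066 = 3.5809 V
Step 2: P_out = V_terminal * I = 3.5809 * 8.96 = 32.08 W

32.08 W


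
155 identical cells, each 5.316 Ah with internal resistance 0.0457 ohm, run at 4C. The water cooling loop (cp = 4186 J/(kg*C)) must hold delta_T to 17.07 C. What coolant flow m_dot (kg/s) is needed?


Step 1: I = 4 * 5.316 = 21.264 A
Step 2: Q_cell = I^2 * R = 21.264^2 * 0.0457 = 20.664 W
Step 3: Q_total = 155 * 20.664 = 3202.9 W
Step 4: m_dot = Q_total / (cp * dT) = 3202.9 / (4186 * 17.07) = 0.04482 kg/s

0.04482 kg/s
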